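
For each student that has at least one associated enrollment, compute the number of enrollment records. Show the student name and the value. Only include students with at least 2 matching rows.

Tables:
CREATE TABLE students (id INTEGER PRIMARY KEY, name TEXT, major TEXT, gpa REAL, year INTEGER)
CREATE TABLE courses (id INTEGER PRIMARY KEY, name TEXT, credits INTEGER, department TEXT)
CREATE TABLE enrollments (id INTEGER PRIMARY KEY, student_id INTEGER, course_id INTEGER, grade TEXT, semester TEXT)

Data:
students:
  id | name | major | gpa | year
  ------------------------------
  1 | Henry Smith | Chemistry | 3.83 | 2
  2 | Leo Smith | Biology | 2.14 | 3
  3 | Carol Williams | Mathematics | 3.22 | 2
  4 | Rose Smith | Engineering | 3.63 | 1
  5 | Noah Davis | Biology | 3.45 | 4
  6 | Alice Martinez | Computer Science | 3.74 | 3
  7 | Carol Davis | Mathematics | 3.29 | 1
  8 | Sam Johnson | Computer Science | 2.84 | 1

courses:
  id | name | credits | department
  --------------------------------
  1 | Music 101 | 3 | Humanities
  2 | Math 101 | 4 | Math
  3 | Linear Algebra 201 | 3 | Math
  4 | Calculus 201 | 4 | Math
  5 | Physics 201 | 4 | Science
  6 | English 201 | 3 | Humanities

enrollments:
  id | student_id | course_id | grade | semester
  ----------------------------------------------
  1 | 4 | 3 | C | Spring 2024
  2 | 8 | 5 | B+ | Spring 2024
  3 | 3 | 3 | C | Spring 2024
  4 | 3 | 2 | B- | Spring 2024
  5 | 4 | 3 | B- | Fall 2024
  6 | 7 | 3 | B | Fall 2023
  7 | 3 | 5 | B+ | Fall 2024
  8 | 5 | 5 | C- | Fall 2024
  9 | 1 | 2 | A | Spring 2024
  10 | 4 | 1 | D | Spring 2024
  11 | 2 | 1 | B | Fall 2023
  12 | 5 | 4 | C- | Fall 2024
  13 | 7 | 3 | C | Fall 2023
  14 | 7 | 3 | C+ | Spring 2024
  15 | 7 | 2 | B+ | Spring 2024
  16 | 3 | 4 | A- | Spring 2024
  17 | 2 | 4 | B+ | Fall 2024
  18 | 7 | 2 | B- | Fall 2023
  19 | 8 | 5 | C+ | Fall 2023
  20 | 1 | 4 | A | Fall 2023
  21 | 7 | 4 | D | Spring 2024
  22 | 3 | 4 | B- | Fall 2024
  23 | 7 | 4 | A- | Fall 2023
SELECT p.name, COUNT(*) AS n FROM enrollments c JOIN students p ON c.student_id = p.id GROUP BY p.id, p.name HAVING COUNT(*) >= 2

Execution result:
name | n
Henry Smith | 2
Leo Smith | 2
Carol Williams | 5
Rose Smith | 3
Noah Davis | 2
Carol Davis | 7
Sam Johnson | 2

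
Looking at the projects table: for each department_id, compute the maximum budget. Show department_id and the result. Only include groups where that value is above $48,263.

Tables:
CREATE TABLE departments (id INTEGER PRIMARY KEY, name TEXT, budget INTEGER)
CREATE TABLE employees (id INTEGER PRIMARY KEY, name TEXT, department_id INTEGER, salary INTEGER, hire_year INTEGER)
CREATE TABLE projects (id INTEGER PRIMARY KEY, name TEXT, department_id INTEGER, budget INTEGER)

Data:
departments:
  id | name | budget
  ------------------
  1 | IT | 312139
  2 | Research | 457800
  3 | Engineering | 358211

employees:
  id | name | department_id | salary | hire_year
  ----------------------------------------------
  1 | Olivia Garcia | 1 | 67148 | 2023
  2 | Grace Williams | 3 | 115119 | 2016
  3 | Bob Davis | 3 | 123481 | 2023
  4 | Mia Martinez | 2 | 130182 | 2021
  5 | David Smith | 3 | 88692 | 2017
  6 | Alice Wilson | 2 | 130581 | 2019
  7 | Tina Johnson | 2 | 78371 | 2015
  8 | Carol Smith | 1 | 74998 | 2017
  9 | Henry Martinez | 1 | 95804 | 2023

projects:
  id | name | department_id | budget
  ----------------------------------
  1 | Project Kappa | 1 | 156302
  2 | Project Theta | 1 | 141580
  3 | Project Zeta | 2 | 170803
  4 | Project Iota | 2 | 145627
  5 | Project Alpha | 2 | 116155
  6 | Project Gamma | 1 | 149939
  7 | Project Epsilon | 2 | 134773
SELECT department_id, MAX(budget) AS max_budget FROM projects GROUP BY department_id HAVING MAX(budget) > 48263

Execution result:
department_id | max_budget
1 | 156302
2 | 170803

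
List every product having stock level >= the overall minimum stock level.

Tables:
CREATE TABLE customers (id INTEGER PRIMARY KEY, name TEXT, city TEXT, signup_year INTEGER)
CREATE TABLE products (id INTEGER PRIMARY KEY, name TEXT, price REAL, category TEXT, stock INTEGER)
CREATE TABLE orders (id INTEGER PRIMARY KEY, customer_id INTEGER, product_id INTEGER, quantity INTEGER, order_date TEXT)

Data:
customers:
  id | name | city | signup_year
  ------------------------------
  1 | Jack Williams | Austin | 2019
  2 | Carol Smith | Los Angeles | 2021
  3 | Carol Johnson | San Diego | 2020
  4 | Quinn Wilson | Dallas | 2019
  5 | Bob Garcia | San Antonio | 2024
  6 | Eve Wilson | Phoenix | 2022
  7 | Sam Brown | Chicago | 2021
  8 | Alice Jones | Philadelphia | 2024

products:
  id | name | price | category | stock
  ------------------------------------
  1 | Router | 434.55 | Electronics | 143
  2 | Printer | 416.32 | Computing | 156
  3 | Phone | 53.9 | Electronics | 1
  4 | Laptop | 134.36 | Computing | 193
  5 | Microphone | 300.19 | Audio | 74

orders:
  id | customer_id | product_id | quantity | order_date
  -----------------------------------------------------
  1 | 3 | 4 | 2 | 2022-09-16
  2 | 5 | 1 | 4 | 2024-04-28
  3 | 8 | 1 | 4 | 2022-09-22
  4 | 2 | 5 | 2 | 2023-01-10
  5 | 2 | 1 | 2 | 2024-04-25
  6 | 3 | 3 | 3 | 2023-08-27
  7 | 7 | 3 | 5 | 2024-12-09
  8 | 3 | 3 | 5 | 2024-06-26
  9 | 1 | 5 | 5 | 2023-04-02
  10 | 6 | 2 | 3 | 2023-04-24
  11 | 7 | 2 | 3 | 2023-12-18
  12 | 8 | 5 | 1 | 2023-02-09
SELECT name, stock FROM products WHERE stock >= (SELECT MIN(stock) FROM products)

Execution result:
name | stock
Router | 143
Printer | 156
Phone | 1
Laptop | 193
Microphone | 74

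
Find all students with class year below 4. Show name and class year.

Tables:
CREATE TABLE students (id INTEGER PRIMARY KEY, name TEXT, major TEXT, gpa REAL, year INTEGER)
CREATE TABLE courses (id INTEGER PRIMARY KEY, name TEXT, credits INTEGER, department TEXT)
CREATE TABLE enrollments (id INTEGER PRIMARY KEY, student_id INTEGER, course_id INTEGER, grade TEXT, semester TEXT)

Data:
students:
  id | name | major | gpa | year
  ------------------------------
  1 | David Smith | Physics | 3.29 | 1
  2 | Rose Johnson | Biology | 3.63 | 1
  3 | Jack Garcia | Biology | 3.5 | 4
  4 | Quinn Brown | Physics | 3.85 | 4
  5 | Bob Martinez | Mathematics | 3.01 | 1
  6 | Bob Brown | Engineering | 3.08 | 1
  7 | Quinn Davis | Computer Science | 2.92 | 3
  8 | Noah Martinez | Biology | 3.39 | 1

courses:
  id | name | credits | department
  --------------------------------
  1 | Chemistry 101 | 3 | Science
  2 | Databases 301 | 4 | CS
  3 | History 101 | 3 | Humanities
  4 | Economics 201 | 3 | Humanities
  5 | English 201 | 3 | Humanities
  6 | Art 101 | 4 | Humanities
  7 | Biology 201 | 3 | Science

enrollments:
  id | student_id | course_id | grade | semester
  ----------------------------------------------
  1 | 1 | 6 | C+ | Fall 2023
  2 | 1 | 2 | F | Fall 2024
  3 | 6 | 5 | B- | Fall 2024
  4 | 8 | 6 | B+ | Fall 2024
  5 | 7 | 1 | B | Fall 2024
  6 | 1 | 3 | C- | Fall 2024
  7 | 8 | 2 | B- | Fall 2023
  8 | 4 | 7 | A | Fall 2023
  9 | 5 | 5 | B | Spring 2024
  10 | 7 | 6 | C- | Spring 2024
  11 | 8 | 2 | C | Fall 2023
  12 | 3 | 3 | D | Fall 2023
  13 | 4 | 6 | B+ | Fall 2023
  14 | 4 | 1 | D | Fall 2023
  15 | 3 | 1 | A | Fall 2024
SELECT name, year FROM students WHERE year < 4

Execution result:
name | year
David Smith | 1
Rose Johnson | 1
Bob Martinez | 1
Bob Brown | 1
Quinn Davis | 3
Noah Martinez | 1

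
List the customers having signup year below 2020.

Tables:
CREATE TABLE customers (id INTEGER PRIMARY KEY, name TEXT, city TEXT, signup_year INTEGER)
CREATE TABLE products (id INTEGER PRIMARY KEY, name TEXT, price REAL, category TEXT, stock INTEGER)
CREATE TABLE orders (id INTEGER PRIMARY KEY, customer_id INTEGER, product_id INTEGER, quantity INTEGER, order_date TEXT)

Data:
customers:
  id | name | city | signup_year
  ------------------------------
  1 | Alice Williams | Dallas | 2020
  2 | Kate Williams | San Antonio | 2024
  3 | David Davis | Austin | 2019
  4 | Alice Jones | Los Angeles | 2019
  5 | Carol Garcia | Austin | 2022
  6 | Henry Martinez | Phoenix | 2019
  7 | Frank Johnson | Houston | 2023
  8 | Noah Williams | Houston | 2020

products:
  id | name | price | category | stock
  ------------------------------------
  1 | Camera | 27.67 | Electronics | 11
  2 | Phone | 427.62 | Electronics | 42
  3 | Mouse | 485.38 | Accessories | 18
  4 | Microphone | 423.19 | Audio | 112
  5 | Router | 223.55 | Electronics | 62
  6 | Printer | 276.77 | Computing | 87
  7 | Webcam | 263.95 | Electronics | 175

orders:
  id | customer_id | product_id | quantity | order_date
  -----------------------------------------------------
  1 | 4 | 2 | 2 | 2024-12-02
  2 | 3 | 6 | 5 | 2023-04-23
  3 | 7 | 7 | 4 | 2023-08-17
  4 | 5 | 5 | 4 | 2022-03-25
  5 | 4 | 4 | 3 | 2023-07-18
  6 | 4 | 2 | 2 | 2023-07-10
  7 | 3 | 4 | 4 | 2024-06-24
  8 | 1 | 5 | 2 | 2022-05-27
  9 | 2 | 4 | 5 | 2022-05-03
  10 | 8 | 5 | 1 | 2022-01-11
SELECT name, signup_year FROM customers WHERE signup_year < 2020

Execution result:
name | signup_year
David Davis | 2019
Alice Jones | 2019
Henry Martinez | 2019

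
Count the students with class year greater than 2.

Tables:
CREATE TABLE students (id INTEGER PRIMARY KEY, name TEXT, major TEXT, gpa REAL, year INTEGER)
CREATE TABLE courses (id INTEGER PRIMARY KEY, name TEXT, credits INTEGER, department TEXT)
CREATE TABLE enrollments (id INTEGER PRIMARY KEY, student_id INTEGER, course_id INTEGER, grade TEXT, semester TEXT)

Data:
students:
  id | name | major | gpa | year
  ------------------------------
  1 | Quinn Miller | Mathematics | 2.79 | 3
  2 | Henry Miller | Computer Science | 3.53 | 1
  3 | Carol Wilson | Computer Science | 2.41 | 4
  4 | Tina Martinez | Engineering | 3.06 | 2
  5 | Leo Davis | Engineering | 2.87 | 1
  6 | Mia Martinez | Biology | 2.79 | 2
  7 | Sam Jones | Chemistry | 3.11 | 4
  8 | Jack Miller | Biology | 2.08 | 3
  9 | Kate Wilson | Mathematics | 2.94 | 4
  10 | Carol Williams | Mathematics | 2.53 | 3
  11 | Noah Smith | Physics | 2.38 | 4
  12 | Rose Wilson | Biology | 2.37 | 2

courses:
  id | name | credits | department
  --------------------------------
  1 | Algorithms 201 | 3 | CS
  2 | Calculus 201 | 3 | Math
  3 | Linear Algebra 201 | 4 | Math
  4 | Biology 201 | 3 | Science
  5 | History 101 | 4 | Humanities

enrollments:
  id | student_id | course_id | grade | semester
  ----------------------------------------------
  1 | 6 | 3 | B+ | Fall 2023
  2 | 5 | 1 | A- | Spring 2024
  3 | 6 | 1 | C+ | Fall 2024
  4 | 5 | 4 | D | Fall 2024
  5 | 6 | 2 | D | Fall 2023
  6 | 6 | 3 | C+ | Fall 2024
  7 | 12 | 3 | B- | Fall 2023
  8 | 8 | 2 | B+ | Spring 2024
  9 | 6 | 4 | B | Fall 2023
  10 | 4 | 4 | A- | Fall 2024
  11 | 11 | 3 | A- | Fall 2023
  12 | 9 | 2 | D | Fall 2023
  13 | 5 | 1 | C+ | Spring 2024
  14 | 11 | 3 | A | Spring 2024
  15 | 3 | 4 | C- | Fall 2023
SELECT COUNT(*) FROM students WHERE year > 2

Execution result:
7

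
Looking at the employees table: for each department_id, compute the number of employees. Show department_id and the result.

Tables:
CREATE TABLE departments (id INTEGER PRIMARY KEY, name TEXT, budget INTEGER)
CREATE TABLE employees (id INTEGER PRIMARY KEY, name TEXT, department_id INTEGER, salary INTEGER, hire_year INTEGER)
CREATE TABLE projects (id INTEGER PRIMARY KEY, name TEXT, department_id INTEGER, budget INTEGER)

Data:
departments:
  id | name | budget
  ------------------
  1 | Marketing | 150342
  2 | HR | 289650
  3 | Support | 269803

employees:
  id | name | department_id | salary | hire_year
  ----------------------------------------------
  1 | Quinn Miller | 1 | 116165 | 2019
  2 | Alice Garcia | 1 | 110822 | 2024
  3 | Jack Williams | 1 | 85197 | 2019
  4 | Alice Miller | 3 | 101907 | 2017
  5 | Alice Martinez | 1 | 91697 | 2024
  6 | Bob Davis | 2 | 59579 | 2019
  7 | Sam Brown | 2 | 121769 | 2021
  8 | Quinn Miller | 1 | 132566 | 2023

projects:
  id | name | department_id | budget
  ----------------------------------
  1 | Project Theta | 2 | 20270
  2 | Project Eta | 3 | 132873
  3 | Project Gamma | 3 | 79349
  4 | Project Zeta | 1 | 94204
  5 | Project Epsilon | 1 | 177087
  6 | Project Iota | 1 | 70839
SELECT department_id, COUNT(*) AS n FROM employees GROUP BY department_id

Execution result:
department_id | n
1 | 5
2 | 2
3 | 1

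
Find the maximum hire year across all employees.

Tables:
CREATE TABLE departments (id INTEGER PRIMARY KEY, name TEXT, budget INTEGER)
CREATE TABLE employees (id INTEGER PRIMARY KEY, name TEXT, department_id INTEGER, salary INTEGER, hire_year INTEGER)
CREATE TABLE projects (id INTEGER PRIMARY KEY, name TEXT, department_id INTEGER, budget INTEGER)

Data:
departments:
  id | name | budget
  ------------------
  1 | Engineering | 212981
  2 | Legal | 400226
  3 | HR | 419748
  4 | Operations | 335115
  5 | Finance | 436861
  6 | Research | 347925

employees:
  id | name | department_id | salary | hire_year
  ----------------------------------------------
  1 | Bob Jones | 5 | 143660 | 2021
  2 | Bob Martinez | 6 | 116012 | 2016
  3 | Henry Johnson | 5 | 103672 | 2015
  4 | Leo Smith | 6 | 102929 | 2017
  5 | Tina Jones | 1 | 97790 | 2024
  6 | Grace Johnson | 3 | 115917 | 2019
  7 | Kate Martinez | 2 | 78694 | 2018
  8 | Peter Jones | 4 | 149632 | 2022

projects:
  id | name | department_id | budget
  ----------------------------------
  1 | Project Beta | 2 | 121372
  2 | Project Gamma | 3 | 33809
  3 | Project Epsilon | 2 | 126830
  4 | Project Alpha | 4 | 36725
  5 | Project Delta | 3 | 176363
SELECT MAX(hire_year) FROM employees

Execution result:
2024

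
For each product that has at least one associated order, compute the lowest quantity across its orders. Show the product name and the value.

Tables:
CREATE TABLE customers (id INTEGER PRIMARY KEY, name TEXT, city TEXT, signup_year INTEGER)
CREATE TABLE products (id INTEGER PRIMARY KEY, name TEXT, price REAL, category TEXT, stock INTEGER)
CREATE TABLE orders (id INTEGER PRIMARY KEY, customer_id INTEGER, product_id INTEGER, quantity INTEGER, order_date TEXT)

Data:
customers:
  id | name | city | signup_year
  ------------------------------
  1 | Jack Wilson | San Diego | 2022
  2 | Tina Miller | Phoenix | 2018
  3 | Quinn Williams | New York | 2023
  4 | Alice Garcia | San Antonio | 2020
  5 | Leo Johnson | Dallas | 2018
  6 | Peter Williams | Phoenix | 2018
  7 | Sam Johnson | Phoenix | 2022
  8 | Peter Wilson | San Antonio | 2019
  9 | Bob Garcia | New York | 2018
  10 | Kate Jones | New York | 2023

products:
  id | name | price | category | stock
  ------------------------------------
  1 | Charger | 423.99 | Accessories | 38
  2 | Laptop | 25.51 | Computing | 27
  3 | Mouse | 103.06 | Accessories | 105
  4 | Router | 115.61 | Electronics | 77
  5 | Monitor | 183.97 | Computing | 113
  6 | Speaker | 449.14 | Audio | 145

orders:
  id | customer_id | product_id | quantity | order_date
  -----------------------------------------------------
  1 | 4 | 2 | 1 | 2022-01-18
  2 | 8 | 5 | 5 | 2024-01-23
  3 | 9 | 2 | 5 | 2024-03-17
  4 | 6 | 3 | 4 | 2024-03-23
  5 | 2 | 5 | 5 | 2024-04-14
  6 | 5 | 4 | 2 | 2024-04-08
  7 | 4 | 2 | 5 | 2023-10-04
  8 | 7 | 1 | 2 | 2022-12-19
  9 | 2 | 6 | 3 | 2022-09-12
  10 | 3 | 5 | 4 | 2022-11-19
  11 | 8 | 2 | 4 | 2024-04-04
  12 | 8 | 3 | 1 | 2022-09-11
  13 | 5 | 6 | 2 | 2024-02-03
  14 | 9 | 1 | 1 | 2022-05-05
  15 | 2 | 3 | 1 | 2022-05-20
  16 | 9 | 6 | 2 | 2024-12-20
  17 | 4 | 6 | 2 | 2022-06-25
SELECT p.name, MIN(c.quantity) AS min_quantity FROM orders c JOIN products p ON c.product_id = p.id GROUP BY p.id, p.name

Execution result:
name | min_quantity
Charger | 1
Laptop | 1
Mouse | 1
Router | 2
Monitor | 4
Speaker | 2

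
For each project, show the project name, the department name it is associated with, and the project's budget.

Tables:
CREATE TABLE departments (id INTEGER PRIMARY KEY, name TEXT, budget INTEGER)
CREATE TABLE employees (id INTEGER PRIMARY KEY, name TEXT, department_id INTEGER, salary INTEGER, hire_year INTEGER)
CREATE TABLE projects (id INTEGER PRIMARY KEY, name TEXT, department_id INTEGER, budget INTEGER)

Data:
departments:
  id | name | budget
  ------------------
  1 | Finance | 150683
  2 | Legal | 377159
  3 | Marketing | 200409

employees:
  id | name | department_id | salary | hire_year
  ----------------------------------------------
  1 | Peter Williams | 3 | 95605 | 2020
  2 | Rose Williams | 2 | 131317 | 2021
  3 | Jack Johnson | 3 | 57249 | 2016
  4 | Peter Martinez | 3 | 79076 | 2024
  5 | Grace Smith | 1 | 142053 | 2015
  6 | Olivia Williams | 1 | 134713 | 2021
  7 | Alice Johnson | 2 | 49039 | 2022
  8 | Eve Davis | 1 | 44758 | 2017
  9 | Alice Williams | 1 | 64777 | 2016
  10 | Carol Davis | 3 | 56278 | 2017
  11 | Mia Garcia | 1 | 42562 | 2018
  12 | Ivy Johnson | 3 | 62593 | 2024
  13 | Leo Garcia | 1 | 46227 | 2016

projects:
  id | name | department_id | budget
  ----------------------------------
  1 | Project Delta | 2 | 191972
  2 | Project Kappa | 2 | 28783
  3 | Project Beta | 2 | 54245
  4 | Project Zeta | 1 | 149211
SELECT c.name, p.name AS department, c.budget FROM projects c JOIN departments p ON c.department_id = p.id

Execution result:
name | department | budget
Project Delta | Legal | 191972
Project Kappa | Legal | 28783
Project Beta | Legal | 54245
Project Zeta | Finance | 149211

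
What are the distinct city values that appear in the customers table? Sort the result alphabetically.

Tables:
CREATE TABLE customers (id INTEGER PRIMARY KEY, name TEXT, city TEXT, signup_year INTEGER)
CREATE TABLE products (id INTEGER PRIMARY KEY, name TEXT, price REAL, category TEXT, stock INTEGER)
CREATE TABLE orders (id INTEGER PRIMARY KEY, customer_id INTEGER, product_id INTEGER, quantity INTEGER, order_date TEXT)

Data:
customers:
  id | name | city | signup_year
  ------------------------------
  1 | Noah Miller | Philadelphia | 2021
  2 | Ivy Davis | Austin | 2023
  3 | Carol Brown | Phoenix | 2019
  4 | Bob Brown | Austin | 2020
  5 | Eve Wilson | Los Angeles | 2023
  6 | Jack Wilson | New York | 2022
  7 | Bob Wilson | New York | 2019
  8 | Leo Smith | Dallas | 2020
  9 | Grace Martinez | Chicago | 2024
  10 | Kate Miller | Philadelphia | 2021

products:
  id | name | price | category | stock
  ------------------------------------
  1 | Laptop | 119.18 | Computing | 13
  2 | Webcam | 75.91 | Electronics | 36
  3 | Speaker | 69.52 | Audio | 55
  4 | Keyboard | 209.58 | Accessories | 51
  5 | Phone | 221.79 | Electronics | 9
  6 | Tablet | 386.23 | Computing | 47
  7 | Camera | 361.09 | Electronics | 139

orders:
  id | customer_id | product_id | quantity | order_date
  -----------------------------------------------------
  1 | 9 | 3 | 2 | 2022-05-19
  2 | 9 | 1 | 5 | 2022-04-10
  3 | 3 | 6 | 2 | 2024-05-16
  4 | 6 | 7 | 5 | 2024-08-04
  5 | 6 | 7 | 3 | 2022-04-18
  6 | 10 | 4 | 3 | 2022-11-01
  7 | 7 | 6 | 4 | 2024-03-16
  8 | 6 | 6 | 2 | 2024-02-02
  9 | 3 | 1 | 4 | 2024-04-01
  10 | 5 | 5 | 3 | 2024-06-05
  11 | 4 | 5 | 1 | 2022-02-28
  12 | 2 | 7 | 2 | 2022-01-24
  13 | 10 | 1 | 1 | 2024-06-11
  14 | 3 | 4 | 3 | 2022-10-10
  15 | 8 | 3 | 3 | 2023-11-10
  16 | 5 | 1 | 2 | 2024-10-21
SELECT DISTINCT city FROM customers ORDER BY city

Execution result:
city
Austin
Chicago
Dallas
Los Angeles
New York
Philadelphia
Phoenix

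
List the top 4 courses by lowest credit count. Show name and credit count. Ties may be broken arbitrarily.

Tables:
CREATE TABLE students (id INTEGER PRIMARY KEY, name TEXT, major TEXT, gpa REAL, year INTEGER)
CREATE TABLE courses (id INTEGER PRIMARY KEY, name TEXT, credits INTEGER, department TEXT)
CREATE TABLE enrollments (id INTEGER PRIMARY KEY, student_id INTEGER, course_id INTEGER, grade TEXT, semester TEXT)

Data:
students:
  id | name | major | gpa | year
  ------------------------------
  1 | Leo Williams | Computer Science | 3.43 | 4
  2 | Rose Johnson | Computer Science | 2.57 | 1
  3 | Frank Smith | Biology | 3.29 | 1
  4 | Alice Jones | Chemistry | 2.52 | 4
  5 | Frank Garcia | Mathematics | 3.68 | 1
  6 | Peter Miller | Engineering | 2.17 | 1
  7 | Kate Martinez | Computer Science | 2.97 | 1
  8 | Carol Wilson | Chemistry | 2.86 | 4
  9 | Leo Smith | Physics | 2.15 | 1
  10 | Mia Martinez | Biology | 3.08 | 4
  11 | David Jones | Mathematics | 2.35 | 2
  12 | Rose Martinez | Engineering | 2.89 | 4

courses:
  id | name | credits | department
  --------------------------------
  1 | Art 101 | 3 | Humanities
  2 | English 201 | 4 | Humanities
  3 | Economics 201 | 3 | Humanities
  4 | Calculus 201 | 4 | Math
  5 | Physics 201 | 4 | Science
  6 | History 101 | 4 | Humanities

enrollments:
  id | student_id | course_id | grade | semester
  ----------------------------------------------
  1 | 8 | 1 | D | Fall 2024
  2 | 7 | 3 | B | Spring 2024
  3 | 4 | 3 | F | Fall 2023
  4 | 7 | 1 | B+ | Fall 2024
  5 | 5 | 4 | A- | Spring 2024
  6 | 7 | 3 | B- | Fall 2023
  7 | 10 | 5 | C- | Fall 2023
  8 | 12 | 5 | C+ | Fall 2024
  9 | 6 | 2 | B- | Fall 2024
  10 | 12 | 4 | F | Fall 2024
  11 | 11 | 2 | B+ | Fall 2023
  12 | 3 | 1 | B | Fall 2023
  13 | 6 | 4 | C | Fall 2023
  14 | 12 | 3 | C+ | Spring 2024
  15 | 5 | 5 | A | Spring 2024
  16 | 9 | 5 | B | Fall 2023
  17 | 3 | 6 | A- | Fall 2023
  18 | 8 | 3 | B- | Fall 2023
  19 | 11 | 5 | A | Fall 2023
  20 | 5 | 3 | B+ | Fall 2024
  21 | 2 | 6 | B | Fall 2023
SELECT name, credits FROM courses ORDER BY credits ASC LIMIT 4

Execution result:
name | credits
Art 101 | 3
Economics 201 | 3
English 201 | 4
Calculus 201 | 4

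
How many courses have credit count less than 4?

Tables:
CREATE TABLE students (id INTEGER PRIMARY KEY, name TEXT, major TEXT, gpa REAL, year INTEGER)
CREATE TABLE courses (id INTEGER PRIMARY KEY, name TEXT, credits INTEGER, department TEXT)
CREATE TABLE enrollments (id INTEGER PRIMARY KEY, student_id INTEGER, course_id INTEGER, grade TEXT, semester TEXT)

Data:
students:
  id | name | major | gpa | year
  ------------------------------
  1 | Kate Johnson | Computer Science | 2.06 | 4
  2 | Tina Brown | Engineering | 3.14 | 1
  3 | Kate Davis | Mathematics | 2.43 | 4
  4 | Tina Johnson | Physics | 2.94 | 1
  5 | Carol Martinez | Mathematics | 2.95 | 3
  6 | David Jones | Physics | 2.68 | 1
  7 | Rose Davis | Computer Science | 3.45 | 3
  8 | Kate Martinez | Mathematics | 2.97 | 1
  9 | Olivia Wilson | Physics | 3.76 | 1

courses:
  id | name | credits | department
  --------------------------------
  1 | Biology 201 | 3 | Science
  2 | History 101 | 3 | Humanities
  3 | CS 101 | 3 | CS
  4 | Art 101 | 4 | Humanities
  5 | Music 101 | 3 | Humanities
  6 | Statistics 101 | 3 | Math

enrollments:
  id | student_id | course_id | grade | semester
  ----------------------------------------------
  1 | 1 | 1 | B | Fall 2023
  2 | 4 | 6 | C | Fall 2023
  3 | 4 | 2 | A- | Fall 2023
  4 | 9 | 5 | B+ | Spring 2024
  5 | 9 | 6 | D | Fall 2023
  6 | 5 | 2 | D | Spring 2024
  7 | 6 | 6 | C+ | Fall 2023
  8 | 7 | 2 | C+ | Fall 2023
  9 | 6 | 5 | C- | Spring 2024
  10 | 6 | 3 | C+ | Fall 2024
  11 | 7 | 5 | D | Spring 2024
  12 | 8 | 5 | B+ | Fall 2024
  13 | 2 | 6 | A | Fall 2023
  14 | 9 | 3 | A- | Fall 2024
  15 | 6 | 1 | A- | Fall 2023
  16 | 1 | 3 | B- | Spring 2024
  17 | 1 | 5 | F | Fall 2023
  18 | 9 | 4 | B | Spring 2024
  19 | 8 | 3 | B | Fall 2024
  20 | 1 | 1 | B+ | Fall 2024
SELECT COUNT(*) FROM courses WHERE credits < 4

Execution result:
5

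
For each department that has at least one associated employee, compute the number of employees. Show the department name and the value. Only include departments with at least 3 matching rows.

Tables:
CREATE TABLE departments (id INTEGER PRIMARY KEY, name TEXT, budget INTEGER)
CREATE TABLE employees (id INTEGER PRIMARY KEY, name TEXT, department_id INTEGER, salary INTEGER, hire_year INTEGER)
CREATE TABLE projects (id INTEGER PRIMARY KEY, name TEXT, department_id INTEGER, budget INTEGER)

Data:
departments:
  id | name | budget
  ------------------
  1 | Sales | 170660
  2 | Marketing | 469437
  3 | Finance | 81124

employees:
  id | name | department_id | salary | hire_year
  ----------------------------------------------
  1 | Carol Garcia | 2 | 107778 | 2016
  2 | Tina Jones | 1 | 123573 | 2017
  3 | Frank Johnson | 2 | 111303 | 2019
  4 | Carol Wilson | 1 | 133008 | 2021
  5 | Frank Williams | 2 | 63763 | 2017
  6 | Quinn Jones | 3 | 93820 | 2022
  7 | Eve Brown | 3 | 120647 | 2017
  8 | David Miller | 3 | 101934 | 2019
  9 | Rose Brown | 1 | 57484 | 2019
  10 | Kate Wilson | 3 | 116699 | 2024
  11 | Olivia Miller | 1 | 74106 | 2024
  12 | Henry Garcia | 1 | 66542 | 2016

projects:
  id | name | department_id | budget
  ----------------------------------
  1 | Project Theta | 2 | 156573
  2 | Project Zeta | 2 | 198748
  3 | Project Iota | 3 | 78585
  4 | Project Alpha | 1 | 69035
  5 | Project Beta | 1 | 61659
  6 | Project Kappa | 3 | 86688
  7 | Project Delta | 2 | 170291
SELECT p.name, COUNT(*) AS n FROM employees c JOIN departments p ON c.department_id = p.id GROUP BY p.id, p.name HAVING COUNT(*) >= 3

Execution result:
name | n
Sales | 5
Marketing | 3
Finance | 4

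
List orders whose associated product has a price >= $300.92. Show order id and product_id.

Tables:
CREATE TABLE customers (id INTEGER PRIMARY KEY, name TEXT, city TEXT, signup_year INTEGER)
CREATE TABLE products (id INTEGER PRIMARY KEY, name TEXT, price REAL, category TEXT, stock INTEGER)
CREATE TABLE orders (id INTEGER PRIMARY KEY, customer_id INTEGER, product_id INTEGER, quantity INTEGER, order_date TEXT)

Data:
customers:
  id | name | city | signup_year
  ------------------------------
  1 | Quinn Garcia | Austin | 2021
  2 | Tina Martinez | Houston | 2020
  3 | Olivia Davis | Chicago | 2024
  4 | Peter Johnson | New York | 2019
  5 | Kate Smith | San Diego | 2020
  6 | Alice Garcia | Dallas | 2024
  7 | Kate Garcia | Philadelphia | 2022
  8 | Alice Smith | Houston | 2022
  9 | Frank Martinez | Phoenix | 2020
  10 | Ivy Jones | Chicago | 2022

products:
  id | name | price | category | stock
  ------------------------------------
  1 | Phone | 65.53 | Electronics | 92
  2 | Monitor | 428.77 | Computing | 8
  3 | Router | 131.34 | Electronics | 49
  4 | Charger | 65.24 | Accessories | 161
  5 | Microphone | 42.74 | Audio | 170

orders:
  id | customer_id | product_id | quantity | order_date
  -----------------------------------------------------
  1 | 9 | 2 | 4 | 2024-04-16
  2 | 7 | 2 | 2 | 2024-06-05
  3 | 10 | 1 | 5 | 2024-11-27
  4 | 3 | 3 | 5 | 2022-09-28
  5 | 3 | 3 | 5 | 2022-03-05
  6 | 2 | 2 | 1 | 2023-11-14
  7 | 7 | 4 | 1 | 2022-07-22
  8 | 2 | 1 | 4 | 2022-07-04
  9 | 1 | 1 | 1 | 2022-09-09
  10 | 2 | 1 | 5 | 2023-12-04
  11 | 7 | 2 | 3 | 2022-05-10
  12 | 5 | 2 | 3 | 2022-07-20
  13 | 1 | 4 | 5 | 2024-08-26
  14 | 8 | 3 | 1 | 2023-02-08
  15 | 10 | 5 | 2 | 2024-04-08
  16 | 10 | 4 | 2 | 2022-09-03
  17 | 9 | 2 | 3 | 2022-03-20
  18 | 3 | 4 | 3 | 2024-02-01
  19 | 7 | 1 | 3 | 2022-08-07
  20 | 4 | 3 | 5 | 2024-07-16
SELECT id, product_id FROM orders WHERE product_id IN (SELECT id FROM products WHERE price >= 300.92)

Execution result:
id | product_id
1 | 2
2 | 2
6 | 2
11 | 2
12 | 2
17 | 2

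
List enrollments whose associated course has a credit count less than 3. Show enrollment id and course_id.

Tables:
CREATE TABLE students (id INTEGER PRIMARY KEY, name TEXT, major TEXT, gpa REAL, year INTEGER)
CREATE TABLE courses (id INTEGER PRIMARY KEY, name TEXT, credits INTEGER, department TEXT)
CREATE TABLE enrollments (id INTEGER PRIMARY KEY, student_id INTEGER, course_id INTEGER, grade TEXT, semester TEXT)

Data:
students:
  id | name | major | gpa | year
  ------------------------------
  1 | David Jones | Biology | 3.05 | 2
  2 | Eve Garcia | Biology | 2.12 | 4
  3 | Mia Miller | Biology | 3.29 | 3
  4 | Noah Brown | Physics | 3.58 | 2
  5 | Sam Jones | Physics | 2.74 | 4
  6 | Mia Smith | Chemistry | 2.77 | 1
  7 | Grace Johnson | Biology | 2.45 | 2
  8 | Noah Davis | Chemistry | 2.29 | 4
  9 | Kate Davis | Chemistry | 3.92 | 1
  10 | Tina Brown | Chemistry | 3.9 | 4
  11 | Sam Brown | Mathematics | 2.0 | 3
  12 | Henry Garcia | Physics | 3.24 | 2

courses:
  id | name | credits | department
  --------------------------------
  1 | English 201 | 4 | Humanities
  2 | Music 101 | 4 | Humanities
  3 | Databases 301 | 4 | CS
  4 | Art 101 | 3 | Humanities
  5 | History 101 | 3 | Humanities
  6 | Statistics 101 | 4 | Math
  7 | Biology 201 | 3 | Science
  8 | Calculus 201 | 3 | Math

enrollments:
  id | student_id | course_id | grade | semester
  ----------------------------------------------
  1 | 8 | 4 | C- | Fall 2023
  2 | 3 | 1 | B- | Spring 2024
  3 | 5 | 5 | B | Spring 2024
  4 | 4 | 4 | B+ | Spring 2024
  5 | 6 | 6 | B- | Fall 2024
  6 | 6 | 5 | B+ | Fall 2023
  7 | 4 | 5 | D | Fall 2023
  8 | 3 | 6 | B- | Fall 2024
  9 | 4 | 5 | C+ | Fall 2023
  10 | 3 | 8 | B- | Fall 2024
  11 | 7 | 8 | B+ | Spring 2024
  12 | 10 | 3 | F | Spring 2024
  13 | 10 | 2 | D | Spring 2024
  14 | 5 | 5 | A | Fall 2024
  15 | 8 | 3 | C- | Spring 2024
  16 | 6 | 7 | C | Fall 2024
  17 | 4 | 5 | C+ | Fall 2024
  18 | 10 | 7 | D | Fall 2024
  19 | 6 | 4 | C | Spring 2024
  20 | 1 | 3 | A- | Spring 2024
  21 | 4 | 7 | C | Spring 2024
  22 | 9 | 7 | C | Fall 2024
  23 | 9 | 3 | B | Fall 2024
SELECT id, course_id FROM enrollments WHERE course_id IN (SELECT id FROM courses WHERE credits < 3)

Execution result:
(no rows)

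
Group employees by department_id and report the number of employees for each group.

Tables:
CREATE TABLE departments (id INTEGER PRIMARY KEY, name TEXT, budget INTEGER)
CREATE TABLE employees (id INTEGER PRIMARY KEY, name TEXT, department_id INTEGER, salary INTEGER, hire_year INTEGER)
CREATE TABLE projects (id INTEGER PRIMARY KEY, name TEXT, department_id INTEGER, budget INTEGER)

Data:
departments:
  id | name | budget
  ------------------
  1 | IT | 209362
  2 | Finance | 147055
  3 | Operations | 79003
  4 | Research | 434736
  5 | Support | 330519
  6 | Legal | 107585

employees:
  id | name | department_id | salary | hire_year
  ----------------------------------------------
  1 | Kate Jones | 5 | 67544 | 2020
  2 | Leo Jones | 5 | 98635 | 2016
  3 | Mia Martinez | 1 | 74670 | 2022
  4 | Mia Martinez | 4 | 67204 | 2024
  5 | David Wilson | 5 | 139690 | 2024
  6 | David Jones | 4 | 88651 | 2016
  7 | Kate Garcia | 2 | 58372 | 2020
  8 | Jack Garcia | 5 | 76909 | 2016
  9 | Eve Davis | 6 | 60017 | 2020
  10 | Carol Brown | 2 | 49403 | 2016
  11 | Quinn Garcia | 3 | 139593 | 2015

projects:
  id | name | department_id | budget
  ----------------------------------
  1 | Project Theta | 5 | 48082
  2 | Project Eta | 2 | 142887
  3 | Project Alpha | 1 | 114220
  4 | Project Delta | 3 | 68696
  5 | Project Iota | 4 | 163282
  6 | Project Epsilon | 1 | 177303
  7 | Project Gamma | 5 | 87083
SELECT department_id, COUNT(*) AS n FROM employees GROUP BY department_id

Execution result:
department_id | n
1 | 1
2 | 2
3 | 1
4 | 2
5 | 4
6 | 1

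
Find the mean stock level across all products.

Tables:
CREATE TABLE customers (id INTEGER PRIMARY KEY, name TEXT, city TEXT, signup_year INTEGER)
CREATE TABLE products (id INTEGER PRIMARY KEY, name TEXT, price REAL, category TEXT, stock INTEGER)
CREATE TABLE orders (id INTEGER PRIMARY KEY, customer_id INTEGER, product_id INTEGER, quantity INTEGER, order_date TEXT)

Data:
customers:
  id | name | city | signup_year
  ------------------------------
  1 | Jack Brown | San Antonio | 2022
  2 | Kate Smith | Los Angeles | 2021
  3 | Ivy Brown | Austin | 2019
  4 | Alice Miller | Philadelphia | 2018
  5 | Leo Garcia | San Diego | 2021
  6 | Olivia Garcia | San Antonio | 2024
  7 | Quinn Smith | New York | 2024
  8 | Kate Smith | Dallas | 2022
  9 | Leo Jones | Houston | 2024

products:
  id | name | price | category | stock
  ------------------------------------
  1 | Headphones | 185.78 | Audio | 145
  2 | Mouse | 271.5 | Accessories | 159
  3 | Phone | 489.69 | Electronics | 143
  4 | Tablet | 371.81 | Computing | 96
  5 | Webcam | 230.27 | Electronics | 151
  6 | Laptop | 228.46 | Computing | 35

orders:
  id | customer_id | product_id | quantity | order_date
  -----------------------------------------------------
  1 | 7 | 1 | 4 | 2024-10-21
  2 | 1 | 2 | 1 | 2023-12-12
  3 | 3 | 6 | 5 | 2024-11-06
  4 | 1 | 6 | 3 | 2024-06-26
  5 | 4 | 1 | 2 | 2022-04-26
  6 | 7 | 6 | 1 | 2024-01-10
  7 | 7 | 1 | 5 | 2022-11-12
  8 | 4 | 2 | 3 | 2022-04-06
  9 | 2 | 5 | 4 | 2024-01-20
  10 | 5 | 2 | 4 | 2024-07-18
SELECT AVG(stock) FROM products

Execution result:
121.50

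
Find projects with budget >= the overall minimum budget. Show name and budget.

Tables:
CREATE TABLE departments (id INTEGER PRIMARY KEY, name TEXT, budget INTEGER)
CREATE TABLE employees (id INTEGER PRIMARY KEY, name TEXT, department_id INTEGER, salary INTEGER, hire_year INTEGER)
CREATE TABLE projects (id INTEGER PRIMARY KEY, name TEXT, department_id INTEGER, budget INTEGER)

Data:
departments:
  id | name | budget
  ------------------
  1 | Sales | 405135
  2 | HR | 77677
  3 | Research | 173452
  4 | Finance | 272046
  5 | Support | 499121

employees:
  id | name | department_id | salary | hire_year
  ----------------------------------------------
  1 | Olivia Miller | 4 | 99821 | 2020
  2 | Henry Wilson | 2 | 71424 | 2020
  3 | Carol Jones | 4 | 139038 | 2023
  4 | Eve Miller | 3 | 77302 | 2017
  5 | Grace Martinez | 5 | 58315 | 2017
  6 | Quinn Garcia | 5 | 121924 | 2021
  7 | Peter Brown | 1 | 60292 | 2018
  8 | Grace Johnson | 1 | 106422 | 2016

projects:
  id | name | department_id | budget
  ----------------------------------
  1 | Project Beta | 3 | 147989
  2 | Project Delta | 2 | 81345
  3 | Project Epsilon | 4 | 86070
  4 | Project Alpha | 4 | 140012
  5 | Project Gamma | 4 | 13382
SELECT name, budget FROM projects WHERE budget >= (SELECT MIN(budget) FROM projects)

Execution result:
name | budget
Project Beta | 147989
Project Delta | 81345
Project Epsilon | 86070
Project Alpha | 140012
Project Gamma | 13382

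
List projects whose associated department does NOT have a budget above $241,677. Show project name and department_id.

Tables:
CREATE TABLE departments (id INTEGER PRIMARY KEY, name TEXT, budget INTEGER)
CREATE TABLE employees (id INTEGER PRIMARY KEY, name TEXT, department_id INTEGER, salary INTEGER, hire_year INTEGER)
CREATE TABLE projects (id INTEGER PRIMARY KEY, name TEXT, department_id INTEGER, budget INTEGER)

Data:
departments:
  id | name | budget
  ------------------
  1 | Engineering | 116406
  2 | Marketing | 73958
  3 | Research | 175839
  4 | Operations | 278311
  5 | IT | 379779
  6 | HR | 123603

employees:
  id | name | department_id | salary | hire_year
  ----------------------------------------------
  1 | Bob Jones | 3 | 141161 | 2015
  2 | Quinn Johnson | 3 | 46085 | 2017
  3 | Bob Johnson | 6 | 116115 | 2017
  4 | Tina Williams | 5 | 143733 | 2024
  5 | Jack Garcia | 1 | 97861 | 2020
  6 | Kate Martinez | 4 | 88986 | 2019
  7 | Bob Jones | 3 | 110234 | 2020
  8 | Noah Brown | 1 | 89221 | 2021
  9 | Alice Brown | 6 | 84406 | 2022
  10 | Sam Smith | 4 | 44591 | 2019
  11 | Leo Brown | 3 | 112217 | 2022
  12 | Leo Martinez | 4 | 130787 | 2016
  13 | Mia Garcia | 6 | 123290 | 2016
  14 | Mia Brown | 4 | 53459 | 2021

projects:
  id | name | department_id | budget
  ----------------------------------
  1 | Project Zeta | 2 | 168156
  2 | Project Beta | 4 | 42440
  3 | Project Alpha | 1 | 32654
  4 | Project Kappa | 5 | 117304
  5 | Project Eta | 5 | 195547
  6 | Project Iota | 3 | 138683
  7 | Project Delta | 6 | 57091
SELECT name, department_id FROM projects WHERE department_id NOT IN (SELECT id FROM departments WHERE budget > 241677)

Execution result:
name | department_id
Project Zeta | 2
Project Alpha | 1
Project Iota | 3
Project Delta | 6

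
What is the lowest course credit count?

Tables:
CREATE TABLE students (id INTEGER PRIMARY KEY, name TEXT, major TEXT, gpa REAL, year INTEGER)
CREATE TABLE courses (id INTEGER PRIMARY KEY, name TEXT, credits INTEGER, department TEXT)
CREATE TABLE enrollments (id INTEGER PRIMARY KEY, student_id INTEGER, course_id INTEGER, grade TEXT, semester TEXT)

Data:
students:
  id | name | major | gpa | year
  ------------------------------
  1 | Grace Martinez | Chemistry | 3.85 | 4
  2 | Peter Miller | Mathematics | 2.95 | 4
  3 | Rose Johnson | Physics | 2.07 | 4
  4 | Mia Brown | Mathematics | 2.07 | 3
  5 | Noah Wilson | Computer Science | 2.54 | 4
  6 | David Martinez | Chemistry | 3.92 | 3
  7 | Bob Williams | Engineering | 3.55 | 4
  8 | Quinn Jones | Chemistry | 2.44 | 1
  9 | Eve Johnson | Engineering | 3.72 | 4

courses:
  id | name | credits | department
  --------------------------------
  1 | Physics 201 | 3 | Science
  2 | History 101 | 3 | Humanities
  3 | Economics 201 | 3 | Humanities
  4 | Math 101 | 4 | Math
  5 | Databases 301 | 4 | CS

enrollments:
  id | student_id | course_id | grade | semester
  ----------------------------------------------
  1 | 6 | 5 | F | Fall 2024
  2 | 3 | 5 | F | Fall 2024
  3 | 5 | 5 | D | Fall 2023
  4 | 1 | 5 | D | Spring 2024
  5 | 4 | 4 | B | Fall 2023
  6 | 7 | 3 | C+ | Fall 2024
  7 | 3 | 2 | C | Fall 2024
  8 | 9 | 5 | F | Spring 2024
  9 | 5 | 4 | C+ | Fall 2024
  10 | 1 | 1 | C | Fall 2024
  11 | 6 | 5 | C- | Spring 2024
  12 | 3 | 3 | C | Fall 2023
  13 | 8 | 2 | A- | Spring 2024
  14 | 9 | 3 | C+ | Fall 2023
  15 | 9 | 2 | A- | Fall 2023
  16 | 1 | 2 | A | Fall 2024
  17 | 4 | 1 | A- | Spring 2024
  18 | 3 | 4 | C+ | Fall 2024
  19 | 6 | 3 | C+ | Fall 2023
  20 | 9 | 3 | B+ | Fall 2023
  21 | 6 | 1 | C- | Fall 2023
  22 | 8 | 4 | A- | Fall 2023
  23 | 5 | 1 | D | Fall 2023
SELECT MIN(credits) FROM courses

Execution result:
3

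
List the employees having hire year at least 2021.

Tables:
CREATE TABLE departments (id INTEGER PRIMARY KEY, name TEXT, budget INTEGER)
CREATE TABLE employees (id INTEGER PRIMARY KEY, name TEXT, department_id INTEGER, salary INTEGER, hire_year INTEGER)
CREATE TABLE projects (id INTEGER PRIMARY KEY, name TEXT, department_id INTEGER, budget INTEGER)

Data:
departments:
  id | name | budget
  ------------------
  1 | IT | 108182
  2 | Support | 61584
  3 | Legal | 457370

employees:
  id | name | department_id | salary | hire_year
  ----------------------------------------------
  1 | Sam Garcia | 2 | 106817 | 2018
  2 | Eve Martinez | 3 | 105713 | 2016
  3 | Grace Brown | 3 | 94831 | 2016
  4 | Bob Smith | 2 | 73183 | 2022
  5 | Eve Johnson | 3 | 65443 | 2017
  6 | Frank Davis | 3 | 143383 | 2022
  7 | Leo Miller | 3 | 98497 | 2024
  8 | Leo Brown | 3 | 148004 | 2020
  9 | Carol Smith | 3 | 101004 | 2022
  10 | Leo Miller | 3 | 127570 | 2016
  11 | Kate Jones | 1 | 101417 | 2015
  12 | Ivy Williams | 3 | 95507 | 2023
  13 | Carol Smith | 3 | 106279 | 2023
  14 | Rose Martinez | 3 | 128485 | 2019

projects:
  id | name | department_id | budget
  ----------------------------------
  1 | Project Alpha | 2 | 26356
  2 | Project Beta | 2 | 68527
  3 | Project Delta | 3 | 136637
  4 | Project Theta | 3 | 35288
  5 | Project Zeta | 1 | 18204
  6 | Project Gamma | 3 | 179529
SELECT name, hire_year FROM employees WHERE hire_year >= 2021

Execution result:
name | hire_year
Bob Smith | 2022
Frank Davis | 2022
Leo Miller | 2024
Carol Smith | 2022
Ivy Williams | 2023
Carol Smith | 2023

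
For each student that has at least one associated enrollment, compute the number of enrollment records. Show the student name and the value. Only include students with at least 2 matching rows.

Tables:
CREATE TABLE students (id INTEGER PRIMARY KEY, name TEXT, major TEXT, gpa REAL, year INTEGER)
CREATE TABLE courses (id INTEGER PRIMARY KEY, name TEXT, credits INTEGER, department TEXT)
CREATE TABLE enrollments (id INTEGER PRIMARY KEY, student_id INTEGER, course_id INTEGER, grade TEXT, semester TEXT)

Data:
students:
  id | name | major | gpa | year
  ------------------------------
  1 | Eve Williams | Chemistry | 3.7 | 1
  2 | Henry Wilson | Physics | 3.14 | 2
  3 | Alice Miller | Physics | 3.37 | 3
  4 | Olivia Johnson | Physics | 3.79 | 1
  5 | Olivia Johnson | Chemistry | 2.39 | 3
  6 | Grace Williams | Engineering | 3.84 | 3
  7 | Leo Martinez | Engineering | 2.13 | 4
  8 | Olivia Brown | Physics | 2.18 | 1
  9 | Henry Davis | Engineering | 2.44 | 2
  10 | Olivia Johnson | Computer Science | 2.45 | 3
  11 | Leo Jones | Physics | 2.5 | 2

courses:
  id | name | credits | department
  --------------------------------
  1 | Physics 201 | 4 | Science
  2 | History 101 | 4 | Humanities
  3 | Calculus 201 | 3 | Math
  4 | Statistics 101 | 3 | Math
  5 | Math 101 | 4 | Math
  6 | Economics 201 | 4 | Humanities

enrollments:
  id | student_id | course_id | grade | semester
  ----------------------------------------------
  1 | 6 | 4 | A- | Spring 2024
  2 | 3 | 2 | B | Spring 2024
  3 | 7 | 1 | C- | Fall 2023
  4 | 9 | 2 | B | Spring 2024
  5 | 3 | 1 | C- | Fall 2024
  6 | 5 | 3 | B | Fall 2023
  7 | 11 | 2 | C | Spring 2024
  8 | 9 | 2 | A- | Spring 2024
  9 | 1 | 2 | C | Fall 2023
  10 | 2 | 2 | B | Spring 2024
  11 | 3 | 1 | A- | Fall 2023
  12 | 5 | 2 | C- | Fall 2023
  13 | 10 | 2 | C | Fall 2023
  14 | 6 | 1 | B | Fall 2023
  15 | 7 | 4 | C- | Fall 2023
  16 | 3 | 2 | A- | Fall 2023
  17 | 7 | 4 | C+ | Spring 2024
SELECT p.name, COUNT(*) AS n FROM enrollments c JOIN students p ON c.student_id = p.id GROUP BY p.id, p.name HAVING COUNT(*) >= 2

Execution result:
name | n
Alice Miller | 4
Olivia Johnson | 2
Grace Williams | 2
Leo Martinez | 3
Henry Davis | 2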